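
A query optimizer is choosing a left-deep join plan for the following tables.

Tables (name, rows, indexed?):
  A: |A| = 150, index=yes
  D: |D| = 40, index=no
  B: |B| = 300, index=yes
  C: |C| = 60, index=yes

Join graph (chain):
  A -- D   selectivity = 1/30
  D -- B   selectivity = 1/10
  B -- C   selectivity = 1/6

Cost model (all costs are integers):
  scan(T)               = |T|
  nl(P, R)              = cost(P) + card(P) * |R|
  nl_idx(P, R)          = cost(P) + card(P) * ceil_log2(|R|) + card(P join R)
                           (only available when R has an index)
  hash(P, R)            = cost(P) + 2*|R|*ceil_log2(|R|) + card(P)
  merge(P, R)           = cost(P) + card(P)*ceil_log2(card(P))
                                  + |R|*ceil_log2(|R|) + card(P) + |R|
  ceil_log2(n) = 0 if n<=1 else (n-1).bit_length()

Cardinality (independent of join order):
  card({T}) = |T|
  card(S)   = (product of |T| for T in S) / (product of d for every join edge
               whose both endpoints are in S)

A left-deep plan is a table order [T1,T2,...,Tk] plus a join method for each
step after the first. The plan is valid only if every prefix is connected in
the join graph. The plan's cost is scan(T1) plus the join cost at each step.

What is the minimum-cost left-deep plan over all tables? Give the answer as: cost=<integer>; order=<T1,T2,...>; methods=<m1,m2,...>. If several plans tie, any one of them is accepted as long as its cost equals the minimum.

cost=11400; order=B,D,A,C; methods=hash,hash,hash

Selinger DP (subsets sized 1..n):
  {A}: scan cost=150, card=150
  {D}: scan cost=40, card=40
  {B}: scan cost=300, card=300
  {C}: scan cost=60, card=60
  {AD}: card=200; try (A,nl_idx)→560, (D,hash)→780, (A,merge)→1670, (D,merge)→1780, (A,hash)→2480, (A,nl)→6040 …(+1); best=560 via (A,nl_idx)
  {BD}: card=1200; try (D,hash)→1080, (B,nl_idx)→1600, (B,merge)→3320, (D,merge)→3580, (B,hash)→5480, (B,nl)→12040 …(+1); best=1080 via (D,hash)
  {BC}: card=3000; try (C,hash)→1320, (B,merge)→3480, (B,nl_idx)→3600, (C,merge)→3720, (C,nl_idx)→5100, (B,hash)→5520 …(+2); best=1320 via (C,hash)
  {ABD}: card=6000; try (A,hash)→4680, (B,merge)→5360, (B,hash)→6160, (B,nl_idx)→8360, (A,nl_idx)→16680, (A,merge)→16830 …(+2); best=4680 via (A,hash)
  {BCD}: card=12000; try (C,hash)→3000, (D,hash)→4800, (C,merge)→15900, (C,nl_idx)→20280, (D,merge)→40600, (C,nl)→73080 …(+1); best=3000 via (C,hash)
  {ABCD}: card=60000; try (C,hash)→11400, (A,hash)→17400, (C,merge)→89100, (C,nl_idx)→100680, (A,nl_idx)→159000, (A,merge)→184350 …(+2); best=11400 via (C,hash)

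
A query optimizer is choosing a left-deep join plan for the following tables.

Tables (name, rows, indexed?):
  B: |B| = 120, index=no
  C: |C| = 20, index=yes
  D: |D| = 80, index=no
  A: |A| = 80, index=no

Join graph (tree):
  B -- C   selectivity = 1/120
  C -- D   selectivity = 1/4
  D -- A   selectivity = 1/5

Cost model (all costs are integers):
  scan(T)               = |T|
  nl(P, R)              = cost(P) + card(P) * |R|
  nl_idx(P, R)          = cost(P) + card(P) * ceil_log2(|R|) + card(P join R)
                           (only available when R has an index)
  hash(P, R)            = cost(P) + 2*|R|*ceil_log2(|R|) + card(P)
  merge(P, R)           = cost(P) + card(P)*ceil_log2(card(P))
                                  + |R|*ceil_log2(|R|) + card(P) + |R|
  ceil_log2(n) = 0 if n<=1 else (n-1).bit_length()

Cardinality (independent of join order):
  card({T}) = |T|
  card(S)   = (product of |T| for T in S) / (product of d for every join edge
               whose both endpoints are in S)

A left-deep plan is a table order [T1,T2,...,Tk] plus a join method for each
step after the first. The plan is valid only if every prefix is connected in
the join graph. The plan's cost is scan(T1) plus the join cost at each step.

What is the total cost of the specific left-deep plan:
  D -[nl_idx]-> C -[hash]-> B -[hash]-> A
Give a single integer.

4480

step 1: scan D: cost=80, card=80
step 2: join C via nl_idx
    card(P join C) = 80*20/(4) = 400
    cost = 80 + 80*5 + 400 = 880
step 3: join B via hash
    card(P join B) = 400*120/(120) = 400
    cost = 880 + 2*120*7 + 400 = 2960
step 4: join A via hash
    card(P join A) = 400*80/(5) = 6400
    cost = 2960 + 2*80*7 + 400 = 4480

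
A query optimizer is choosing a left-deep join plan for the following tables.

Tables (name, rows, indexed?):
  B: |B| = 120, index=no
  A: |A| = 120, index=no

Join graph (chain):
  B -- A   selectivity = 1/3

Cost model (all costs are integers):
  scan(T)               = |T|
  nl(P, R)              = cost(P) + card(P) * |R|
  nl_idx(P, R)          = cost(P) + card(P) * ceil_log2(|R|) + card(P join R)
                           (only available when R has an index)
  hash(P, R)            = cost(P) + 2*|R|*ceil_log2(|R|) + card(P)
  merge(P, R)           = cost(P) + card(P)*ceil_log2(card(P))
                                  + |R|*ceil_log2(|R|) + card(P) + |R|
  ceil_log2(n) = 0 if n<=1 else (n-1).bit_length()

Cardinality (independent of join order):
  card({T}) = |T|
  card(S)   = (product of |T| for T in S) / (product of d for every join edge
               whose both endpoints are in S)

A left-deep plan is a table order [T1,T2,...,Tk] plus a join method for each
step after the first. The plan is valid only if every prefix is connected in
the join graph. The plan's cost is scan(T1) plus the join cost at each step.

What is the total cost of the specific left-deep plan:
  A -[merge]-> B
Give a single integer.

2040

step 1: scan A: cost=120, card=120
step 2: join B via merge
    card(P join B) = 120*120/(3) = 4800
    cost = 120 + 120*7 + 120*7 + 120 + 120 = 2040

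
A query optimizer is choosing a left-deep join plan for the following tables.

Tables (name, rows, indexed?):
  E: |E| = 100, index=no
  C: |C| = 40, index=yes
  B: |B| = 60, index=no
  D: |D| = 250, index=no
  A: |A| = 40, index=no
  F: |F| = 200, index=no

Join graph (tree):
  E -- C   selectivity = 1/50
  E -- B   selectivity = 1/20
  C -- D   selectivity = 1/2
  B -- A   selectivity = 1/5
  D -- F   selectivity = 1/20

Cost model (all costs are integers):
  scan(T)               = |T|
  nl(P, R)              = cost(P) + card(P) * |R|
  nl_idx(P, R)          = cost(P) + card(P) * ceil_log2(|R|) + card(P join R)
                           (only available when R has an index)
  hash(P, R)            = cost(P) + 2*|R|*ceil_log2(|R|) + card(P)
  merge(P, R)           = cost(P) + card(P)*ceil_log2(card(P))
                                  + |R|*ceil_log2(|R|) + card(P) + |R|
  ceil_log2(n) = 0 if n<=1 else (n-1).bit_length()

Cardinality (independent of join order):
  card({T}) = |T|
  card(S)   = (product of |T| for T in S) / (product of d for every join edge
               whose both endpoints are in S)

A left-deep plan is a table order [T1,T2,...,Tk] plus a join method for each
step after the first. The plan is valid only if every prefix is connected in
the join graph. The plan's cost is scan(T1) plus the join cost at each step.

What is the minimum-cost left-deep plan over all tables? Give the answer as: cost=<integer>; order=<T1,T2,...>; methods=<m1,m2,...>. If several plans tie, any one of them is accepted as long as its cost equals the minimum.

Selinger DP (subsets sized 1..n):
  {E}: scan cost=100, card=100
  {C}: scan cost=40, card=40
  {B}: scan cost=60, card=60
  {D}: scan cost=250, card=250
  {A}: scan cost=40, card=40
  {F}: scan cost=200, card=200
  {CE}: card=80; try (C,hash)→680, (C,nl_idx)→780, (E,merge)→1120, (C,merge)→1180, (E,hash)→1480, (E,nl)→4040 …(+1); best=680 via (C,hash)
  {BE}: card=300; try (B,hash)→920, (E,merge)→1280, (B,merge)→1320, (E,hash)→1520, (E,nl)→6060, (B,nl)→6100; best=920 via (B,hash)
  {CD}: card=5000; try (C,hash)→980, (D,merge)→2570, (C,merge)→2780, (D,hash)→4080, (C,nl_idx)→6750, (D,nl)→10040 …(+1); best=980 via (C,hash)
  {AB}: card=480; try (A,hash)→600, (B,merge)→740, (A,merge)→760, (B,hash)→800, (B,nl)→2440, (A,nl)→2460; best=600 via (A,hash)
  {DF}: card=2500; try (F,hash)→3700, (D,merge)→4250, (F,merge)→4300, (D,hash)→4400, (D,nl)→50200, (F,nl)→50250; best=3700 via (F,hash)
  {BCE}: card=240; try (B,hash)→1480, (C,hash)→1700, (B,merge)→1740, (C,nl_idx)→2960, (C,merge)→4200, (B,nl)→5480 …(+1); best=1480 via (B,hash)
  {CDE}: card=10000; try (D,merge)→3570, (D,hash)→4760, (E,hash)→7380, (D,nl)→20680, (E,merge)→71780, (E,nl)→500980; best=3570 via (D,merge)
  {ABE}: card=2400; try (A,hash)→1700, (E,hash)→2480, (A,merge)→4200, (E,merge)→6200, (A,nl)→12920, (E,nl)→48600; best=1700 via (A,hash)
  {CDF}: card=50000; try (C,hash)→6680, (F,hash)→9180, (C,merge)→36480, (C,nl_idx)→68700, (F,merge)→72780, (C,nl)→103700 …(+1); best=6680 via (C,hash)
  {BCDE}: card=30000; try (D,hash)→5720, (D,merge)→5890, (B,hash)→14290, (D,nl)→61480, (B,merge)→153990, (B,nl)→603570; best=5720 via (D,hash)
  {ABCE}: card=1920; try (A,hash)→2200, (A,merge)→3920, (C,hash)→4580, (A,nl)→11080, (C,nl_idx)→18020, (C,merge)→33180 …(+1); best=2200 via (A,hash)
  {CDEF}: card=100000; try (F,hash)→16770, (E,hash)→58080, (F,merge)→155370, (E,merge)→857480, (F,nl)→2003570, (E,nl)→5006680; best=16770 via (F,hash)
  {ABCDE}: card=240000; try (D,hash)→8120, (D,merge)→27490, (A,hash)→36200, (D,nl)→482200, (A,merge)→486000, (A,nl)→1205720; best=8120 via (D,hash)
  {BCDEF}: card=300000; try (F,hash)→38920, (B,hash)→117490, (F,merge)→487520, (B,merge)→1817190, (F,nl)→6005720, (B,nl)→6016770; best=38920 via (F,hash)
  {ABCDEF}: card=2400000; try (F,hash)→251320, (A,hash)→339400, (F,merge)→4569920, (A,merge)→6039200, (A,nl)→12038920, (F,nl)→48008120; best=251320 via (F,hash)

cost=251320; order=E,C,B,A,D,F; methods=hash,hash,hash,hash,hash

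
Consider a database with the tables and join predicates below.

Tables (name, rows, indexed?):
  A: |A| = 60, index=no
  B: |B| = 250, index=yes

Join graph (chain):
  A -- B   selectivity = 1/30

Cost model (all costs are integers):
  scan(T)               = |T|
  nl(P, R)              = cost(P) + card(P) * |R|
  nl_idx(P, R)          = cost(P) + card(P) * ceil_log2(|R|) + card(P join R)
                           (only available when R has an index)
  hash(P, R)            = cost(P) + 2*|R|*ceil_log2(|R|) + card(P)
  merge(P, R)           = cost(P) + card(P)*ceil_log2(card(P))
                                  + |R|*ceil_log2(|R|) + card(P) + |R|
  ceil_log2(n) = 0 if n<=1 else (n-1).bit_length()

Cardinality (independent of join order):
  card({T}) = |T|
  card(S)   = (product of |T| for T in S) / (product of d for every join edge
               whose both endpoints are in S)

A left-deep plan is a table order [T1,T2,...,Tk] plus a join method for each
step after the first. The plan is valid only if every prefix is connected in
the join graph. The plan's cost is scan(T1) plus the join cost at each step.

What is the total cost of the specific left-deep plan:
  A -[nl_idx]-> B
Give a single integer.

1040

step 1: scan A: cost=60, card=60
step 2: join B via nl_idx
    card(P join B) = 60*250/(30) = 500
    cost = 60 + 60*8 + 500 = 1040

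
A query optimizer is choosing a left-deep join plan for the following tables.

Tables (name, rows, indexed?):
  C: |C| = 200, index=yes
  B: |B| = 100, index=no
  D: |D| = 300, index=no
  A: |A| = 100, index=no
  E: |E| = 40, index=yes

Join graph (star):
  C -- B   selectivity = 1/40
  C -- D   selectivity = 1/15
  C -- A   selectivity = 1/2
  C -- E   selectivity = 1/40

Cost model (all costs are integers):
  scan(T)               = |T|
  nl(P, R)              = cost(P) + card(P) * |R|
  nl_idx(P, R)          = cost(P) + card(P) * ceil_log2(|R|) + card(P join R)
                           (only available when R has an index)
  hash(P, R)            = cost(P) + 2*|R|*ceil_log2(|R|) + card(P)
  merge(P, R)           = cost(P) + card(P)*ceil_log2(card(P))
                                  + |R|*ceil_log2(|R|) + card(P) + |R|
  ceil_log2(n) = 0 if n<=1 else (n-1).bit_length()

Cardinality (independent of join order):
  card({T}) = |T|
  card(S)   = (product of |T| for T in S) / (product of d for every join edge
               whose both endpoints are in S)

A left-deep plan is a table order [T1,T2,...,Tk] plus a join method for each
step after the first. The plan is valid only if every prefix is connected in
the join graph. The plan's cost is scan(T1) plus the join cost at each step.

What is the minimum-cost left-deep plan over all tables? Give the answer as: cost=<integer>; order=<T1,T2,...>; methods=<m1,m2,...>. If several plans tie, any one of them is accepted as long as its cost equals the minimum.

cost=19460; order=E,C,B,D,A; methods=nl_idx,hash,hash,hash

Selinger DP (subsets sized 1..n):
  {C}: scan cost=200, card=200
  {B}: scan cost=100, card=100
  {D}: scan cost=300, card=300
  {A}: scan cost=100, card=100
  {E}: scan cost=40, card=40
  {BC}: card=500; try (C,nl_idx)→1400, (B,hash)→1800, (C,merge)→2700, (B,merge)→2800, (C,hash)→3400, (C,nl)→20100 …(+1); best=1400 via (C,nl_idx)
  {CD}: card=4000; try (C,hash)→3800, (D,merge)→5000, (C,merge)→5100, (D,hash)→5800, (C,nl_idx)→6700, (D,nl)→60200 …(+1); best=3800 via (C,hash)
  {AC}: card=10000; try (A,hash)→1800, (C,merge)→2700, (A,merge)→2800, (C,hash)→3400, (C,nl_idx)→10900, (C,nl)→20100 …(+1); best=1800 via (A,hash)
  {CE}: card=200; try (C,nl_idx)→560, (E,hash)→880, (E,nl_idx)→1600, (C,merge)→2120, (E,merge)→2280, (C,hash)→3280 …(+2); best=560 via (C,nl_idx)
  {BCD}: card=10000; try (D,hash)→7300, (B,hash)→9200, (D,merge)→9400, (B,merge)→56600, (D,nl)→151400, (B,nl)→403800; best=7300 via (D,hash)
  {ABC}: card=25000; try (A,hash)→3300, (A,merge)→7200, (B,hash)→13200, (A,nl)→51400, (B,merge)→152600, (B,nl)→1001800; best=3300 via (A,hash)
  {BCE}: card=500; try (B,hash)→2160, (E,hash)→2380, (B,merge)→3160, (E,nl_idx)→4900, (E,merge)→6680, (B,nl)→20560 …(+1); best=2160 via (B,hash)
  {ACD}: card=200000; try (A,hash)→9200, (D,hash)→17200, (A,merge)→56600, (D,merge)→154800, (A,nl)→403800, (D,nl)→3001800; best=9200 via (A,hash)
  {CDE}: card=4000; try (D,merge)→5360, (D,hash)→6160, (E,hash)→8280, (E,nl_idx)→31800, (E,merge)→56080, (D,nl)→60560 …(+1); best=5360 via (D,merge)
  {ACE}: card=10000; try (A,hash)→2160, (A,merge)→3160, (E,hash)→12280, (A,nl)→20560, (E,nl_idx)→71800, (E,merge)→152080 …(+1); best=2160 via (A,hash)
  {ABCD}: card=500000; try (A,hash)→18700, (D,hash)→33700, (A,merge)→158100, (B,hash)→210600, (D,merge)→406300, (A,nl)→1007300 …(+3); best=18700 via (A,hash)
  {BCDE}: card=10000; try (D,hash)→8060, (D,merge)→10160, (B,hash)→10760, (E,hash)→17780, (B,merge)→58160, (E,nl_idx)→77300 …(+4); best=8060 via (D,hash)
  {ABCE}: card=25000; try (A,hash)→4060, (A,merge)→7960, (B,hash)→13560, (E,hash)→28780, (A,nl)→52160, (B,merge)→152960 …(+4); best=4060 via (A,hash)
  {ACDE}: card=200000; try (A,hash)→10760, (D,hash)→17560, (A,merge)→58160, (D,merge)→155160, (E,hash)→209680, (A,nl)→405360 …(+4); best=10760 via (A,hash)
  {ABCDE}: card=500000; try (A,hash)→19460, (D,hash)→34460, (A,merge)→158860, (B,hash)→212160, (D,merge)→407060, (E,hash)→519180 …(+7); best=19460 via (A,hash)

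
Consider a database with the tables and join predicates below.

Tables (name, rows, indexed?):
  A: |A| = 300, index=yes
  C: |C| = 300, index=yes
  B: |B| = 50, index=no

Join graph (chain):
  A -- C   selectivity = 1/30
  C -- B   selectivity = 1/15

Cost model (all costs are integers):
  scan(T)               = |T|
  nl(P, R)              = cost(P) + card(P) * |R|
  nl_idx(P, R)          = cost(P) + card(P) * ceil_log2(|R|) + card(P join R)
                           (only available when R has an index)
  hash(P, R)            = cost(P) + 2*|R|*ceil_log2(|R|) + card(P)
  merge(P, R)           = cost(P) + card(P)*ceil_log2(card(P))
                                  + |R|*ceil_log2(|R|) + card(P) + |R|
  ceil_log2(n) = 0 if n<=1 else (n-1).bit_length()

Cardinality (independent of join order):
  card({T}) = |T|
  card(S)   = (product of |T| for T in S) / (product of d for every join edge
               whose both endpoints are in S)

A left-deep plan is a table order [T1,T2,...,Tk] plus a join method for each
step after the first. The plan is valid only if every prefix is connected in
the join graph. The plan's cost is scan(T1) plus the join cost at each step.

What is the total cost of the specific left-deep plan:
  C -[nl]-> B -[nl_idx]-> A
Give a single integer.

step 1: scan C: cost=300, card=300
step 2: join B via nl
    card(P join B) = 300*50/(15) = 1000
    cost = 300 + 300*50 = 15300
step 3: join A via nl_idx
    card(P join A) = 1000*300/(30) = 10000
    cost = 15300 + 1000*9 + 10000 = 34300

34300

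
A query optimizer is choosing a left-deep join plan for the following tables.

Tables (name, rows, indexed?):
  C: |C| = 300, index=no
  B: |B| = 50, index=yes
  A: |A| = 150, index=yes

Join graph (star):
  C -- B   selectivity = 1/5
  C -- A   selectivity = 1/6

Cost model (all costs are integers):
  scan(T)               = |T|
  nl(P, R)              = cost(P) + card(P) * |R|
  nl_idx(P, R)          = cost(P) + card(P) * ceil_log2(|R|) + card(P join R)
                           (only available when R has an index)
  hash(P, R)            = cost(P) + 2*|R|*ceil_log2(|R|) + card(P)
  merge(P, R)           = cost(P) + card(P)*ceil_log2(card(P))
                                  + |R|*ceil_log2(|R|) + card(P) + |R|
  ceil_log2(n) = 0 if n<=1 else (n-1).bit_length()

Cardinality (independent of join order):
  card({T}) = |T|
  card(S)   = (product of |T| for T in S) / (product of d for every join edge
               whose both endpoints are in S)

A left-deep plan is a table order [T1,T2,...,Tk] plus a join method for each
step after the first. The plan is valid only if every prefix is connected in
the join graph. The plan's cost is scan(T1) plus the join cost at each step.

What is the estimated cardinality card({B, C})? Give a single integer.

3000

Tables in S: B(50), C(300)
Edges inside S: C-B(d=5)
numerator = 50 * 300 = 15000
denominator = 5 = 5
card(S) = 15000 / 5 = 3000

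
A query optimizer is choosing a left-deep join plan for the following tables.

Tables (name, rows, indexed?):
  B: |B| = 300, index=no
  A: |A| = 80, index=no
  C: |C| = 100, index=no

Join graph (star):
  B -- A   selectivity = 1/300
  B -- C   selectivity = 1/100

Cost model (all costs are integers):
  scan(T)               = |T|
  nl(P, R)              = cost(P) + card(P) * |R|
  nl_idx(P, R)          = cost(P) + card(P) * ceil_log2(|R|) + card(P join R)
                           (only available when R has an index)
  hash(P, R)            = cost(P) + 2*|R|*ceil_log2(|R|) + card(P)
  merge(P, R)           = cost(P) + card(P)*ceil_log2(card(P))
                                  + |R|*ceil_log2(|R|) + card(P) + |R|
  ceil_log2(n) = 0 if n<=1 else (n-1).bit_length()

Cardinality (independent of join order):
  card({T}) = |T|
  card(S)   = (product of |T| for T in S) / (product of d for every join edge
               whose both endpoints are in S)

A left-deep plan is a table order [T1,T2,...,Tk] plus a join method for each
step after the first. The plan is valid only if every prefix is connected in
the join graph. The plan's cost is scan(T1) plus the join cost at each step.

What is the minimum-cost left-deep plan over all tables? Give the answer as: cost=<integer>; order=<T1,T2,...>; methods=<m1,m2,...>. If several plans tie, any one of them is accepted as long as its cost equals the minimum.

cost=3160; order=B,A,C; methods=hash,merge

Selinger DP (subsets sized 1..n):
  {B}: scan cost=300, card=300
  {A}: scan cost=80, card=80
  {C}: scan cost=100, card=100
  {AB}: card=80; try (A,hash)→1720, (B,merge)→3720, (A,merge)→3940, (B,hash)→5560, (B,nl)→24080, (A,nl)→24300; best=1720 via (A,hash)
  {BC}: card=300; try (C,hash)→2000, (B,merge)→3900, (C,merge)→4100, (B,hash)→5600, (B,nl)→30100, (C,nl)→30300; best=2000 via (C,hash)
  {ABC}: card=80; try (C,merge)→3160, (C,hash)→3200, (A,hash)→3420, (A,merge)→5640, (C,nl)→9720, (A,nl)→26000; best=3160 via (C,merge)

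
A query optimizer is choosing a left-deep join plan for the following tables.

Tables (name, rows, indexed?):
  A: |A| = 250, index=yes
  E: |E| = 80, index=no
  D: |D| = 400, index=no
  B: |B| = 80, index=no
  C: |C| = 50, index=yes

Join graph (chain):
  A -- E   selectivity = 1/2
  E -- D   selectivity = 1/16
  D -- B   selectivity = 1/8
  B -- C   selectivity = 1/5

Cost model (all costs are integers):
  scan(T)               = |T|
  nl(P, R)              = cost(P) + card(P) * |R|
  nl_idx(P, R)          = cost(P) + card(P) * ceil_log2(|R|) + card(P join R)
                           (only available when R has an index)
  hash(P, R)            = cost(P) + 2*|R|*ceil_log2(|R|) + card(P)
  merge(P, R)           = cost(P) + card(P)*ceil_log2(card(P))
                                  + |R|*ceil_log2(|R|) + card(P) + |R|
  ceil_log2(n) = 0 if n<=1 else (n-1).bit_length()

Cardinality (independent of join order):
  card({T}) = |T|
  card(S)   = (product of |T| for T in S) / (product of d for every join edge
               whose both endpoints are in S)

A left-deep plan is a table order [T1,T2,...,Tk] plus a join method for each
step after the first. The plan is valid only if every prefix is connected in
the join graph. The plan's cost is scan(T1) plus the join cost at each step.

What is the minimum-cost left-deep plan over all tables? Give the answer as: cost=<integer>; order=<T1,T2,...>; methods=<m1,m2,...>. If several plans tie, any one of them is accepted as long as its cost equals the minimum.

cost=229640; order=D,E,B,C,A; methods=hash,hash,hash,hash

Selinger DP (subsets sized 1..n):
  {A}: scan cost=250, card=250
  {E}: scan cost=80, card=80
  {D}: scan cost=400, card=400
  {B}: scan cost=80, card=80
  {C}: scan cost=50, card=50
  {AE}: card=10000; try (E,hash)→1620, (A,merge)→2970, (E,merge)→3140, (A,hash)→4160, (A,nl_idx)→10720, (A,nl)→20080 …(+1); best=1620 via (E,hash)
  {DE}: card=2000; try (E,hash)→1920, (D,merge)→4720, (E,merge)→5040, (D,hash)→7360, (D,nl)→32080, (E,nl)→32400; best=1920 via (E,hash)
  {BD}: card=4000; try (B,hash)→1920, (D,merge)→4720, (B,merge)→5040, (D,hash)→7360, (D,nl)→32080, (B,nl)→32400; best=1920 via (B,hash)
  {BC}: card=800; try (C,hash)→760, (B,merge)→1040, (C,merge)→1070, (B,hash)→1220, (C,nl_idx)→1360, (B,nl)→4050 …(+1); best=760 via (C,hash)
  {ADE}: card=250000; try (A,hash)→7920, (D,hash)→18820, (A,merge)→28170, (D,merge)→155620, (A,nl_idx)→267920, (A,nl)→501920 …(+1); best=7920 via (A,hash)
  {BDE}: card=20000; try (B,hash)→5040, (E,hash)→7040, (B,merge)→26560, (E,merge)→54560, (B,nl)→161920, (E,nl)→321920; best=5040 via (B,hash)
  {BCD}: card=40000; try (C,hash)→6520, (D,hash)→8760, (D,merge)→13560, (C,merge)→54270, (C,nl_idx)→65920, (C,nl)→201920 …(+1); best=6520 via (C,hash)
  {ABDE}: card=2500000; try (A,hash)→29040, (B,hash)→259040, (A,merge)→327290, (A,nl_idx)→2665040, (B,merge)→4758560, (A,nl)→5005040 …(+1); best=29040 via (A,hash)
  {BCDE}: card=200000; try (C,hash)→25640, (E,hash)→47640, (C,nl_idx)→325040, (C,merge)→325390, (E,merge)→687160, (C,nl)→1005040 …(+1); best=25640 via (C,hash)
  {ABCDE}: card=25000000; try (A,hash)→229640, (C,hash)→2529640, (A,merge)→3827890, (A,nl_idx)→26625640, (C,nl_idx)→40029040, (A,nl)→50025640 …(+2); best=229640 via (A,hash)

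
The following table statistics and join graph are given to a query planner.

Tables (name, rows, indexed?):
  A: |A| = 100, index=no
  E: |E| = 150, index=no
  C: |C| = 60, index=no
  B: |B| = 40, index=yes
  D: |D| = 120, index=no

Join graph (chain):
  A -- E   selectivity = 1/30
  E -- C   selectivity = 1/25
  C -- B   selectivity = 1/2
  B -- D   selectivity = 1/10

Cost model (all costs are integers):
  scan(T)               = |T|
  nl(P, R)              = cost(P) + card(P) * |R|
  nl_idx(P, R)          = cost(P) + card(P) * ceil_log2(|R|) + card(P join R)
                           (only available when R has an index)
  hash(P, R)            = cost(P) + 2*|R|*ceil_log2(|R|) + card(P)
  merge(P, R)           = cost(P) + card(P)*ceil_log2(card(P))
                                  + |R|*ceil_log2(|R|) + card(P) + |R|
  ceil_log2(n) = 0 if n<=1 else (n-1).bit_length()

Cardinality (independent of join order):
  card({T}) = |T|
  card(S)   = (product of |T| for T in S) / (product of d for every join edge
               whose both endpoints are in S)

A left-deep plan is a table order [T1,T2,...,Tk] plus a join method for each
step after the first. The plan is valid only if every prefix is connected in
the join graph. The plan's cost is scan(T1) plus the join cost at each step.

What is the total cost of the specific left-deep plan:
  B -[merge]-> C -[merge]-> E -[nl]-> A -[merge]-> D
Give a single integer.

step 1: scan B: cost=40, card=40
step 2: join C via merge
    card(P join C) = 40*60/(2) = 1200
    cost = 40 + 40*6 + 60*6 + 40 + 60 = 740
step 3: join E via merge
    card(P join E) = 1200*150/(25) = 7200
    cost = 740 + 1200*11 + 150*8 + 1200 + 150 = 16490
step 4: join A via nl
    card(P join A) = 7200*100/(30) = 24000
    cost = 16490 + 7200*100 = 736490
step 5: join D via merge
    card(P join D) = 24000*120/(10) = 288000
    cost = 736490 + 24000*15 + 120*7 + 24000 + 120 = 1121450

1121450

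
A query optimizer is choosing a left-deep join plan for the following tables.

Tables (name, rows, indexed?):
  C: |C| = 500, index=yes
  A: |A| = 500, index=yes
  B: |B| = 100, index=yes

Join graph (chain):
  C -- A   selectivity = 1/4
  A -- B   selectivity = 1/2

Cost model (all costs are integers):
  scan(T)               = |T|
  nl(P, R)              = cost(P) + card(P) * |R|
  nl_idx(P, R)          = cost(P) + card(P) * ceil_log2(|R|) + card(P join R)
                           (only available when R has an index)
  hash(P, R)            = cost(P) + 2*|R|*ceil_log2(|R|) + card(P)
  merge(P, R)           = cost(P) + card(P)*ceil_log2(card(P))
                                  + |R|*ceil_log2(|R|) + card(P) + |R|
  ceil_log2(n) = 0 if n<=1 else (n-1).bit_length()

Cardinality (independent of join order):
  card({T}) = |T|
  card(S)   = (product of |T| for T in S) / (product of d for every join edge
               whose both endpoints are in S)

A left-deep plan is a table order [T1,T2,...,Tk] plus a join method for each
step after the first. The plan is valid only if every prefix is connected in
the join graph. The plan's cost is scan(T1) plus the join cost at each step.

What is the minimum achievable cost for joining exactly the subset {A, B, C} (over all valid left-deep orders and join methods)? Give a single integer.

36400

Selinger DP over subsets of {A,B,C}:
  {C}: scan cost=500, card=500
  {A}: scan cost=500, card=500
  {B}: scan cost=100, card=100
  {AC}: card=62500; try (C,hash)→10000, (A,hash)→10000, (C,merge)→10500, (A,merge)→10500, (C,nl_idx)→67500, (A,nl_idx)→67500 …(+2); best=10000 via (C,hash)
  {AB}: card=25000; try (B,hash)→2400, (A,merge)→5900, (B,merge)→6300, (A,hash)→9200, (A,nl_idx)→26000, (B,nl_idx)→29000 …(+2); best=2400 via (B,hash)
  {ABC}: card=3125000; try (C,hash)→36400, (B,hash)→73900, (C,merge)→407400, (B,merge)→1073300, (C,nl_idx)→3352400, (B,nl_idx)→3572500 …(+2); best=36400 via (C,hash)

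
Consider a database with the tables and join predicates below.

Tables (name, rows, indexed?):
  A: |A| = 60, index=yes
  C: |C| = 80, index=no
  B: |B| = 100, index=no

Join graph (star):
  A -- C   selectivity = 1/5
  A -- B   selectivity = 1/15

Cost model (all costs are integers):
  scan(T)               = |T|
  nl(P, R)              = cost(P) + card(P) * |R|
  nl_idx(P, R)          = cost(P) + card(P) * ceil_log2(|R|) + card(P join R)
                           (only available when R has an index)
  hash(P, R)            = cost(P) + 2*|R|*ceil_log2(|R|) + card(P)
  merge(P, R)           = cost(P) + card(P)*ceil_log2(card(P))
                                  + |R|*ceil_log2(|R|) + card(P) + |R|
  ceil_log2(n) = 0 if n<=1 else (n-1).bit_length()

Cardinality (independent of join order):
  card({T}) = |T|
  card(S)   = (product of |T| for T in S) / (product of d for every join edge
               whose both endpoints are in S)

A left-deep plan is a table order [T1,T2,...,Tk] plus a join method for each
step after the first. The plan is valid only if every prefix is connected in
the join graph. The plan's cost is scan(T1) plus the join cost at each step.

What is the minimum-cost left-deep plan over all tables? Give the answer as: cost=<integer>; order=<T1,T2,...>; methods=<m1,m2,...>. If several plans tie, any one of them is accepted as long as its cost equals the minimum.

cost=2440; order=B,A,C; methods=hash,hash

Selinger DP (subsets sized 1..n):
  {A}: scan cost=60, card=60
  {C}: scan cost=80, card=80
  {B}: scan cost=100, card=100
  {AC}: card=960; try (A,hash)→880, (C,merge)→1120, (A,merge)→1140, (C,hash)→1240, (A,nl_idx)→1520, (C,nl)→4860 …(+1); best=880 via (A,hash)
  {AB}: card=400; try (A,hash)→920, (A,nl_idx)→1100, (B,merge)→1280, (A,merge)→1320, (B,hash)→1520, (B,nl)→6060 …(+1); best=920 via (A,hash)
  {ABC}: card=6400; try (C,hash)→2440, (B,hash)→3240, (C,merge)→5560, (B,merge)→12240, (C,nl)→32920, (B,nl)→96880; best=2440 via (C,hash)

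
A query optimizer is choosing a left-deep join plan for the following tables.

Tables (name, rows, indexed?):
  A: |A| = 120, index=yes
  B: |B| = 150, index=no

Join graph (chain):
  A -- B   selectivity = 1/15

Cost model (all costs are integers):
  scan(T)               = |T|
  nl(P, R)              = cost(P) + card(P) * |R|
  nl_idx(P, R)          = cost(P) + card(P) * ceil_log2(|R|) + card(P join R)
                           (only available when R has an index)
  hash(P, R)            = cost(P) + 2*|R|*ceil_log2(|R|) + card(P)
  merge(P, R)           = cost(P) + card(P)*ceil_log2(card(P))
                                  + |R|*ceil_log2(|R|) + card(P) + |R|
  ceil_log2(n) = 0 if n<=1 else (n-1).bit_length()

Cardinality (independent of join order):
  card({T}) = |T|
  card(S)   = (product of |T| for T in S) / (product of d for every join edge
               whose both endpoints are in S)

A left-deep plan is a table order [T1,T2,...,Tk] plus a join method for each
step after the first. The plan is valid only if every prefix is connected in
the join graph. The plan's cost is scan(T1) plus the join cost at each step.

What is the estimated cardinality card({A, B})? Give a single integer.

Tables in S: A(120), B(150)
Edges inside S: A-B(d=15)
numerator = 120 * 150 = 18000
denominator = 15 = 15
card(S) = 18000 / 15 = 1200

1200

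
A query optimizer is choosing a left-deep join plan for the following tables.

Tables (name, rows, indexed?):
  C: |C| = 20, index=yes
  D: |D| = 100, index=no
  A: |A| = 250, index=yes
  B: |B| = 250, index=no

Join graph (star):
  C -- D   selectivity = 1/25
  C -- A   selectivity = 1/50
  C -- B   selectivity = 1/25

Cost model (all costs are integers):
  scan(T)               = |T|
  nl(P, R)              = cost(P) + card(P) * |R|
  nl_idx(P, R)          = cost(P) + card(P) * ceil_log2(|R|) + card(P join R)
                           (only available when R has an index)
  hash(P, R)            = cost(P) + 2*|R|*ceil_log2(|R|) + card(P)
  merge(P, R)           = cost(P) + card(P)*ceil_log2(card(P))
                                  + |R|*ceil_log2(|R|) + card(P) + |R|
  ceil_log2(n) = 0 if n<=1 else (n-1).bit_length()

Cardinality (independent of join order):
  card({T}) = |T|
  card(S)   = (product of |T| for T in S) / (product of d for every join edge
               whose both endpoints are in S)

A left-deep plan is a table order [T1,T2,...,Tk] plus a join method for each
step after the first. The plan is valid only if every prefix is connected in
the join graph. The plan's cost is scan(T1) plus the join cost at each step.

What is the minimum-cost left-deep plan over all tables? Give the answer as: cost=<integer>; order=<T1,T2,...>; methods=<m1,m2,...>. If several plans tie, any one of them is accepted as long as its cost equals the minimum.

cost=5700; order=B,C,A,D; methods=hash,nl_idx,hash

Selinger DP (subsets sized 1..n):
  {C}: scan cost=20, card=20
  {D}: scan cost=100, card=100
  {A}: scan cost=250, card=250
  {B}: scan cost=250, card=250
  {CD}: card=80; try (C,hash)→400, (C,nl_idx)→680, (D,merge)→940, (C,merge)→1020, (D,hash)→1440, (D,nl)→2020 …(+1); best=400 via (C,hash)
  {AC}: card=100; try (A,nl_idx)→280, (C,hash)→700, (C,nl_idx)→1600, (A,merge)→2390, (C,merge)→2620, (A,hash)→4040 …(+2); best=280 via (A,nl_idx)
  {BC}: card=200; try (C,hash)→700, (C,nl_idx)→1700, (B,merge)→2390, (C,merge)→2620, (B,hash)→4040, (B,nl)→5020 …(+1); best=700 via (C,hash)
  {ACD}: card=400; try (A,nl_idx)→1440, (D,hash)→1780, (D,merge)→1880, (A,merge)→3290, (A,hash)→4480, (D,nl)→10280 …(+1); best=1440 via (A,nl_idx)
  {BCD}: card=800; try (D,hash)→2300, (B,merge)→3290, (D,merge)→3300, (B,hash)→4480, (B,nl)→20400, (D,nl)→20700; best=2300 via (D,hash)
  {ABC}: card=1000; try (A,nl_idx)→3300, (B,merge)→3330, (B,hash)→4380, (A,merge)→4750, (A,hash)→4900, (B,nl)→25280 …(+1); best=3300 via (A,nl_idx)
  {ABCD}: card=4000; try (D,hash)→5700, (B,hash)→5840, (A,hash)→7100, (B,merge)→7690, (A,nl_idx)→12700, (A,merge)→13350 …(+4); best=5700 via (D,hash)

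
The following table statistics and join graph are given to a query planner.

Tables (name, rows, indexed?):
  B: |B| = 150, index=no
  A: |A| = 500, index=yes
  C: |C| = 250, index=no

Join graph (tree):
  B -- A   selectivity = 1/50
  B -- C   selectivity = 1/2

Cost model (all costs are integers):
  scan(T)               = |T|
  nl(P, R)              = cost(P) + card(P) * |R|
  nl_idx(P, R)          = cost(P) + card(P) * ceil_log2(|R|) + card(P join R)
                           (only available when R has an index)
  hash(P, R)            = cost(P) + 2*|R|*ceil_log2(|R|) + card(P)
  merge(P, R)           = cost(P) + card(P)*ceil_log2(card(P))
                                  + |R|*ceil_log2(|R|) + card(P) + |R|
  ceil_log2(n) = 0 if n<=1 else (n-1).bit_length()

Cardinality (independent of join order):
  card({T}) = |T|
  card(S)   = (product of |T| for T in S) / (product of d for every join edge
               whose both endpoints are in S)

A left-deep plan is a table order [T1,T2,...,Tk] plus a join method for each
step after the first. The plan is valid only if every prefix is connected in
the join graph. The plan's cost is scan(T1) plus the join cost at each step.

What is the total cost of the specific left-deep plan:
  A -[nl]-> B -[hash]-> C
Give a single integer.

step 1: scan A: cost=500, card=500
step 2: join B via nl
    card(P join B) = 500*150/(50) = 1500
    cost = 500 + 500*150 = 75500
step 3: join C via hash
    card(P join C) = 1500*250/(2) = 187500
    cost = 75500 + 2*250*8 + 1500 = 81000

81000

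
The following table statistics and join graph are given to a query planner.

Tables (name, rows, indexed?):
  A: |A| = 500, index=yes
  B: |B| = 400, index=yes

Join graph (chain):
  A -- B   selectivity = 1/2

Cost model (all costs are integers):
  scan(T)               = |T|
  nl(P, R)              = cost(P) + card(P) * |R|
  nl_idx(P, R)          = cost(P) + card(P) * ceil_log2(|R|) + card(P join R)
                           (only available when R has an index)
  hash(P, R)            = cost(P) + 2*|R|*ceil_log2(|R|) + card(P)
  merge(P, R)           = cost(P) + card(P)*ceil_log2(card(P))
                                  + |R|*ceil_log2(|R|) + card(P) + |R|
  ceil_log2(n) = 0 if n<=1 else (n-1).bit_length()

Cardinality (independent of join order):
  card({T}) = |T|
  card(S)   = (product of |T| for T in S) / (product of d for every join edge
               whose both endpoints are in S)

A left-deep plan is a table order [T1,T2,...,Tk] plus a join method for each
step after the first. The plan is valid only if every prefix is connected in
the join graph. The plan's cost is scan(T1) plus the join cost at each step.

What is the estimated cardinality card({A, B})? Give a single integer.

Tables in S: A(500), B(400)
Edges inside S: A-B(d=2)
numerator = 500 * 400 = 200000
denominator = 2 = 2
card(S) = 200000 / 2 = 100000

100000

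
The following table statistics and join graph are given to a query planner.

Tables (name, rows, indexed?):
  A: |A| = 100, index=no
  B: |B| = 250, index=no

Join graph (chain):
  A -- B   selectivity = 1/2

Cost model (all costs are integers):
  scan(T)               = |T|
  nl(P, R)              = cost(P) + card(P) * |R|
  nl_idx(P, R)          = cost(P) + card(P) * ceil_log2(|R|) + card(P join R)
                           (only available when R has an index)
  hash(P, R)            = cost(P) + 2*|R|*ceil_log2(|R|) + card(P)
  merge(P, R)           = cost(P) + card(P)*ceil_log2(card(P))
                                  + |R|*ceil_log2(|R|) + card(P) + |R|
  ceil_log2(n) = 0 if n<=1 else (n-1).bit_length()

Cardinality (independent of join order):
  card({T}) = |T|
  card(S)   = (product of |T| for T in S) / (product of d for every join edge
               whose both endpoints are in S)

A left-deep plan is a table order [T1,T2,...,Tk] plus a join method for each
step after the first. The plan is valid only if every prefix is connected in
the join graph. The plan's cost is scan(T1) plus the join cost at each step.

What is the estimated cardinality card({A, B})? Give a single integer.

12500

Tables in S: A(100), B(250)
Edges inside S: A-B(d=2)
numerator = 100 * 250 = 25000
denominator = 2 = 2
card(S) = 25000 / 2 = 12500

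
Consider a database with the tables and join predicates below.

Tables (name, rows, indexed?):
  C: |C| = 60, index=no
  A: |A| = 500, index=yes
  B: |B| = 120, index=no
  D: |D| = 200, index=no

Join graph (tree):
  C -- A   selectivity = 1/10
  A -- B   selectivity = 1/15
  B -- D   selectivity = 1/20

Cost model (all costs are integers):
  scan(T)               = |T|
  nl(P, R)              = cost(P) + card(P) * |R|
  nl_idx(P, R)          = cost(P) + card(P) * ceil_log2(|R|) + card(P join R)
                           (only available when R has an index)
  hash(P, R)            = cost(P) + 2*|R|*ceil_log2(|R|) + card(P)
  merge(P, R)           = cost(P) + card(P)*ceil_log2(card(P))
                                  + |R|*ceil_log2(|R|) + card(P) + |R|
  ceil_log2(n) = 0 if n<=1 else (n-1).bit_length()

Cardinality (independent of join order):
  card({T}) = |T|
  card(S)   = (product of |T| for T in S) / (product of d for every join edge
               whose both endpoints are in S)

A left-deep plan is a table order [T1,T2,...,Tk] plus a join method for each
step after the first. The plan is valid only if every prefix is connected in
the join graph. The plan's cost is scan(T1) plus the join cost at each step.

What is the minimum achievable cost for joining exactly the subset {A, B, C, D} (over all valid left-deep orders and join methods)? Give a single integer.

33600

Selinger DP over subsets of {A,B,C,D}:
  {C}: scan cost=60, card=60
  {A}: scan cost=500, card=500
  {B}: scan cost=120, card=120
  {D}: scan cost=200, card=200
  {AC}: card=3000; try (C,hash)→1720, (A,nl_idx)→3600, (A,merge)→5480, (C,merge)→5920, (A,hash)→9120, (A,nl)→30060 …(+1); best=1720 via (C,hash)
  {AB}: card=4000; try (B,hash)→2680, (A,nl_idx)→5200, (A,merge)→6080, (B,merge)→6460, (A,hash)→9240, (A,nl)→60120 …(+1); best=2680 via (B,hash)
  {BD}: card=1200; try (B,hash)→2080, (D,merge)→2880, (B,merge)→2960, (D,hash)→3440, (D,nl)→24120, (B,nl)→24200; best=2080 via (B,hash)
  {ABC}: card=24000; try (B,hash)→6400, (C,hash)→7400, (B,merge)→41680, (C,merge)→55100, (C,nl)→242680, (B,nl)→361720; best=6400 via (B,hash)
  {ABD}: card=40000; try (D,hash)→9880, (A,hash)→12280, (A,merge)→21480, (A,nl_idx)→52880, (D,merge)→56480, (A,nl)→602080 …(+1); best=9880 via (D,hash)
  {ABCD}: card=240000; try (D,hash)→33600, (C,hash)→50600, (D,merge)→392200, (C,merge)→690300, (C,nl)→2409880, (D,nl)→4806400; best=33600 via (D,hash)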